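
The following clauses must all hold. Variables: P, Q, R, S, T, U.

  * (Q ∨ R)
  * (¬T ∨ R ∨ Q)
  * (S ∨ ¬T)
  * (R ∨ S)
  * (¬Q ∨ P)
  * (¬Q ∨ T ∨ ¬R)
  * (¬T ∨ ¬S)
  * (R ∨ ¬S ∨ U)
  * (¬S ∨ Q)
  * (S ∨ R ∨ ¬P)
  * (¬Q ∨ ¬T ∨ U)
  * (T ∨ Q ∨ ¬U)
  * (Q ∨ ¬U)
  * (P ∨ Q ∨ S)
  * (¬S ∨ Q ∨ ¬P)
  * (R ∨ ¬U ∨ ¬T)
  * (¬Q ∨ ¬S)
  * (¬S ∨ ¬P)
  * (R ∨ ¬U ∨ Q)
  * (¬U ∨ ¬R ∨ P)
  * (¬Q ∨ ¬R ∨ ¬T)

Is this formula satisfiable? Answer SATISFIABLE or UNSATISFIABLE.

Branch on P: take P = True.
  then S is forced to False.
  then T is forced to False.
  then R is forced to True.
  then Q is forced to False.
  then U is forced to False.
So P = T  Q = F  R = T  S = F  T = F  U = F is a satisfying assignment.

SATISFIABLE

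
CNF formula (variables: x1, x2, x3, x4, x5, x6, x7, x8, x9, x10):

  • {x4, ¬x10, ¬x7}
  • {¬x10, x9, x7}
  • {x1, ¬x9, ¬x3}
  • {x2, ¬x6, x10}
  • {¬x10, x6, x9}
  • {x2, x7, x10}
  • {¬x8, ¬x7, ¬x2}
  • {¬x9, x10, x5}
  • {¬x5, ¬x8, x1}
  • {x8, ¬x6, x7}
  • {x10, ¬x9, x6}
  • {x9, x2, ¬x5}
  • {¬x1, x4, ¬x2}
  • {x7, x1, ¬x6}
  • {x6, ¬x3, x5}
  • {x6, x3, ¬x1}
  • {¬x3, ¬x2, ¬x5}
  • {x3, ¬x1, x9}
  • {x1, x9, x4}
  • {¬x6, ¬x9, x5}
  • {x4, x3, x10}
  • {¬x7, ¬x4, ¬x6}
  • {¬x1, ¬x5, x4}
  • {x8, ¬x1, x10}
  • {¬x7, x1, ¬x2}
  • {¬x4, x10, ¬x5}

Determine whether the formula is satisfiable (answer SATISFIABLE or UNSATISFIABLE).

SATISFIABLE

Branch on x1: take x1 = False.
Try x2 = True.
  then x7 is forced to False.
  then x6 is forced to False.
Branch on x3: take x3 = False.
For the remaining variables, x4 = False, x5 = True, x8 = False, x9 = True, x10 = True works.
So x1=F  x2=T  x3=F  x4=F  x5=T  x6=F  x7=F  x8=F  x9=T  x10=T is a satisfying assignment.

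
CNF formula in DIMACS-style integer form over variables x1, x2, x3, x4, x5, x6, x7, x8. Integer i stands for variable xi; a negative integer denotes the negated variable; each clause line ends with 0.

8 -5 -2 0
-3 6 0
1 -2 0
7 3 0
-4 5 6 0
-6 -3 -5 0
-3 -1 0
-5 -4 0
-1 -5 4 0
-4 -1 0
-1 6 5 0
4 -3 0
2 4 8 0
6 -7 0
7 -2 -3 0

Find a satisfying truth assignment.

x1 = F, x2 = F, x3 = F, x4 = T, x5 = F, x6 = T, x7 = T, x8 = T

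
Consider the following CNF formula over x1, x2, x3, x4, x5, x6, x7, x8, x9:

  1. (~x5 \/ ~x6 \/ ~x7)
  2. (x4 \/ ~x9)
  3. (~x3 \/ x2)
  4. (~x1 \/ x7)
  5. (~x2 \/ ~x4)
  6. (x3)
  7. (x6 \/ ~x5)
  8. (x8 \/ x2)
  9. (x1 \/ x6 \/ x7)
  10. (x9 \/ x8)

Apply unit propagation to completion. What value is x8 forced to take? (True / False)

(x3) stands alone — x3 = True.
In (~x3 \/ x2), ~x3 is now false; x2 must hold, so x2 = True.
(~x2 \/ ~x4): since x2 = True, the clause reduces to (~x4). x4 = False.
In (~x9 \/ x4), x4 is now false; ~x9 must hold, so x9 = False.
(x9 \/ x8) with x9 = False leaves only x8, so x8 = True.

True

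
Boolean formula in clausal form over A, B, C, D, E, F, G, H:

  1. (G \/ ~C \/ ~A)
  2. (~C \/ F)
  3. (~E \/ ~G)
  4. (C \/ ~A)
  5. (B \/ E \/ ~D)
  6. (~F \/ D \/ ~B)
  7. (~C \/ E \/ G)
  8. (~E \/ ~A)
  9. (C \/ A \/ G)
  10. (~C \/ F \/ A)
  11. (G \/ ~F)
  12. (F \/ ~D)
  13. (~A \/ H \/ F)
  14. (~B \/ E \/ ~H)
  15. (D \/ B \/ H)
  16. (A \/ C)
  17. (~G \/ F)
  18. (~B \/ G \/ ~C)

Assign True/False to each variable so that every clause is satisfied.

A=False, B=True, C=True, D=True, E=False, F=True, G=True, H=False

Set A = False and propagate.
  then C is forced to True.
  then F is forced to True.
  then G is forced to True.
  then E is forced to False.
Set B = True and propagate.
  then D is forced to True.
  then H is forced to False.
Every clause has at least one true literal under this assignment.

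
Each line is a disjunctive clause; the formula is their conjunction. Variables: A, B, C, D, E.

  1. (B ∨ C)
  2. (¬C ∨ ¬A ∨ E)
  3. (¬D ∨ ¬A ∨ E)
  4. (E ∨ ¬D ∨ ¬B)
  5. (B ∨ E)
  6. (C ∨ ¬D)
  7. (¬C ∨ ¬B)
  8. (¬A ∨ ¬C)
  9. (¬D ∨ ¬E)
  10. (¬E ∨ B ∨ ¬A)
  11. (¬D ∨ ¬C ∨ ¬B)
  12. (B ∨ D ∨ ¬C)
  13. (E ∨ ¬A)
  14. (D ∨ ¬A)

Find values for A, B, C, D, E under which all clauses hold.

A=False  B=True  C=False  D=False  E=True

A occurs only negated in the remaining clauses — set A = False.
Set B = True and propagate.
  then C is forced to False.
  then D is forced to False.
E is now unconstrained; take E = True.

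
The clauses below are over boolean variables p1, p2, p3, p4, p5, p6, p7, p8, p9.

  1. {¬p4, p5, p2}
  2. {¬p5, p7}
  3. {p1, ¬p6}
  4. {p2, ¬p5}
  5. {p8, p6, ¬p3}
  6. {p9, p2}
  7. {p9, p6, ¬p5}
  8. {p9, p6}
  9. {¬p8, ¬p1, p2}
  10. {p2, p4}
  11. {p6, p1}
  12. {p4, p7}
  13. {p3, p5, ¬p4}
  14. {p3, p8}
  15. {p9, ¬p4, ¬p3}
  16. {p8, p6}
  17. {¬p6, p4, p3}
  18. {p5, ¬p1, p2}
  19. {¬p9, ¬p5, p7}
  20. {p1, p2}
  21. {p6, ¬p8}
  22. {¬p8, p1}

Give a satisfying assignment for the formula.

p2 occurs only positively in the remaining clauses — set p2 = True.
Pure literal: p7 appears only positively; assign p7 = True.
Set p1 = True and propagate.
Set p3 = True and propagate.
Try p4 = True.
  then p9 is forced to True.
For the remaining variables, p5 = True, p6 = True, p8 = False works.
Every clause has at least one true literal under this assignment.

p1=T, p2=T, p3=T, p4=T, p5=T, p6=T, p7=T, p8=F, p9=T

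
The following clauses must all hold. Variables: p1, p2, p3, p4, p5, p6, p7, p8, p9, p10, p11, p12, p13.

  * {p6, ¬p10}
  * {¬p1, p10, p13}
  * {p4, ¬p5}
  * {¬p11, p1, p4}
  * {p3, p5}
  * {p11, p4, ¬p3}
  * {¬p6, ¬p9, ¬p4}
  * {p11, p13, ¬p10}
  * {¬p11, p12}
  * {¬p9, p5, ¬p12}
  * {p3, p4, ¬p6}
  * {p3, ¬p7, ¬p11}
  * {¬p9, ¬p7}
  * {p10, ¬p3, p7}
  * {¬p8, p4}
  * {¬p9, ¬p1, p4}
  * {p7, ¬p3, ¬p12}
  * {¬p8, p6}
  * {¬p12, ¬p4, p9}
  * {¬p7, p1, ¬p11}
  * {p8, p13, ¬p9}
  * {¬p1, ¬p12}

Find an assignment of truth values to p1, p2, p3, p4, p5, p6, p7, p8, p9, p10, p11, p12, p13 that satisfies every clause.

p1 = False, p2 = True, p3 = False, p4 = True, p5 = True, p6 = True, p7 = True, p8 = True, p9 = False, p10 = False, p11 = False, p12 = False, p13 = True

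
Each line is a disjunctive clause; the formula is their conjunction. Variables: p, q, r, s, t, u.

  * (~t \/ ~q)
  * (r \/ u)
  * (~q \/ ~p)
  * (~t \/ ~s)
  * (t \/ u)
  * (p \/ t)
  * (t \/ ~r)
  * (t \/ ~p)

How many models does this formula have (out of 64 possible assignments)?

6

The models are:
  p=0 q=0 r=0 s=0 t=1 u=1
  p=0 q=0 r=1 s=0 t=1 u=0
  p=0 q=0 r=1 s=0 t=1 u=1
  p=1 q=0 r=0 s=0 t=1 u=1
  p=1 q=0 r=1 s=0 t=1 u=0
  p=1 q=0 r=1 s=0 t=1 u=1
That's 6 in total.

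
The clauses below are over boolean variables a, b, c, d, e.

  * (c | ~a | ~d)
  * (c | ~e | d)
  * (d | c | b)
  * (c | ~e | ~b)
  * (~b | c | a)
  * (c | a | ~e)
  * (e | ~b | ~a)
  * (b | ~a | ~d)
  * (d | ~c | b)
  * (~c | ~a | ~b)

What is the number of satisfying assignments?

7

Split on c, then b.
  c=1, b=1: remaining (a,d,e) ∈ {(0,0,0); (0,0,1); (0,1,0); (0,1,1)} — 4.
  c=1, b=0: remaining (a,d,e) ∈ {(0,1,0); (0,1,1)} — 2.
  c=0, b=1: a clause becomes empty — 0.
  c=0, b=0: remaining (a,d,e) ∈ {(0,1,0)} — 1.
Total: 4 + 2 + 0 + 1 = 7.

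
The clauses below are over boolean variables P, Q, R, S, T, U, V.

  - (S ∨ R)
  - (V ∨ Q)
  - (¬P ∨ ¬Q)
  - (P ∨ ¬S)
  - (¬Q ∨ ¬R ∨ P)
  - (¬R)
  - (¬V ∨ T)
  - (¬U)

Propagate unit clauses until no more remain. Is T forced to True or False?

(¬R) stands alone — R = False.
(S ∨ R) with R = False leaves only S, so S = True.
From (P ∨ ¬S) and S = True: P = True.
From (¬P ∨ ¬Q) and P = True: Q = False.
In (V ∨ Q), Q is now false; V must hold, so V = True.
(¬V ∨ T): since V = True, the clause reduces to (T). T = True.

True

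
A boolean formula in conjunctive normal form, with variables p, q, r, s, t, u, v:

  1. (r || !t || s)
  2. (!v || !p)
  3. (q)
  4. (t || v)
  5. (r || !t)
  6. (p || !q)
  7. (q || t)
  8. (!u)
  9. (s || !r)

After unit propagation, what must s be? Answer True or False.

True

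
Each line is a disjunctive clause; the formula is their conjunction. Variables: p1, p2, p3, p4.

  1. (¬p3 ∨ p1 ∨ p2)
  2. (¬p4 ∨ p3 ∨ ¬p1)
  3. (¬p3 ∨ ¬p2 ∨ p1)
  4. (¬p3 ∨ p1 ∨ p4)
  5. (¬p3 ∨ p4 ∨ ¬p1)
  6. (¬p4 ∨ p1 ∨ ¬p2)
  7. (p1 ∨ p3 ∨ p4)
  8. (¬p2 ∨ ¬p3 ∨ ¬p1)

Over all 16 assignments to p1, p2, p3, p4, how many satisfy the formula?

4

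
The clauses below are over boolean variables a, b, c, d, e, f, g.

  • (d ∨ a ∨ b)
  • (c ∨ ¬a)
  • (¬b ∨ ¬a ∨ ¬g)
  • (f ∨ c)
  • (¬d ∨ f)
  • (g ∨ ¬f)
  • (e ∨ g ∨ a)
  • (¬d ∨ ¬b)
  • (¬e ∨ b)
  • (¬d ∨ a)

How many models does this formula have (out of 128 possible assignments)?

13

Case analysis on a and b:
  a=T, b=T: remaining (c,d,e,f,g) ∈ {(T,F,F,F,F); (T,F,T,F,F)} — 2.
  a=T, b=F: remaining (c,d,e,f,g) ∈ {(T,F,F,F,F); (T,F,F,F,T); (T,F,F,T,T); (T,T,F,T,T)} — 4.
  a=F, b=T: 7 of the 32 assignments to (c,d,e,f,g) work.
  a=F, b=F: a clause becomes empty — 0.
Total: 2 + 4 + 7 + 0 = 13.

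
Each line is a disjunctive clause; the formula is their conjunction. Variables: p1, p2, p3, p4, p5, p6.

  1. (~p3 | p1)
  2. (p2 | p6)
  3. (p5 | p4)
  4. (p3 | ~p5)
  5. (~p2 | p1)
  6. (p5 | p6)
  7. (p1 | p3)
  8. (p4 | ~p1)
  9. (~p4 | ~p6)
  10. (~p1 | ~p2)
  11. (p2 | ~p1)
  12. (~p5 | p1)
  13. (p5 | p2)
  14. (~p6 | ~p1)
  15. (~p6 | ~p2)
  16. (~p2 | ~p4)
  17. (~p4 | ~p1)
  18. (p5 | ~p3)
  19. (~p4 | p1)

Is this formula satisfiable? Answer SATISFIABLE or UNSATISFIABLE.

p1 = True:
  propagation gives p4=True; an empty clause results — contradiction.
p1 = False:
  propagation gives p3=False; an empty clause results — contradiction.
Every branch closes, so no satisfying assignment exists.

UNSATISFIABLE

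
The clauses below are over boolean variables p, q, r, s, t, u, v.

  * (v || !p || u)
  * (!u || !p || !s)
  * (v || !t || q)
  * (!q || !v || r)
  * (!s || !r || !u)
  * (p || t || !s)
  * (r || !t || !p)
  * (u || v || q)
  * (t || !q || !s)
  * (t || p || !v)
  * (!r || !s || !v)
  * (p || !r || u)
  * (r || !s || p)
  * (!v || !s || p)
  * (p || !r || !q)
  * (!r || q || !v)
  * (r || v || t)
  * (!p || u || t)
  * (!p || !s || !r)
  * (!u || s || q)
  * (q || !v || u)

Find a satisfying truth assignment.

p=False, q=True, r=False, s=False, t=True, u=True, v=False

Check each clause:
  1. (v || !p || u) — !p is true.
  2. (!u || !s || !p) — !s is true.
  3. (!t || q || v) — q is true.
  4. (!q || r || !v) — !v is true.
  5. (!s || !u || !r) — !s is true.
  6. (!s || t || p) — !s is true.
  7. (!p || r || !t) — !p is true.
  8. (v || q || u) — q is true.
  9. (!q || !s || t) — !s is true.
  10. (p || t || !v) — t is true.
  11. (!v || !r || !s) — !v is true.
  12. (u || !r || p) — !r is true.
  13. (!s || p || r) — !s is true.
  14. (p || !s || !v) — !s is true.
  15. (!r || p || !q) — !r is true.
  16. (q || !r || !v) — !v is true.
  17. (t || v || r) — t is true.
  18. (t || !p || u) — t is true.
  19. (!s || !p || !r) — !s is true.
  20. (q || s || !u) — q is true.
  21. (u || q || !v) — !v is true.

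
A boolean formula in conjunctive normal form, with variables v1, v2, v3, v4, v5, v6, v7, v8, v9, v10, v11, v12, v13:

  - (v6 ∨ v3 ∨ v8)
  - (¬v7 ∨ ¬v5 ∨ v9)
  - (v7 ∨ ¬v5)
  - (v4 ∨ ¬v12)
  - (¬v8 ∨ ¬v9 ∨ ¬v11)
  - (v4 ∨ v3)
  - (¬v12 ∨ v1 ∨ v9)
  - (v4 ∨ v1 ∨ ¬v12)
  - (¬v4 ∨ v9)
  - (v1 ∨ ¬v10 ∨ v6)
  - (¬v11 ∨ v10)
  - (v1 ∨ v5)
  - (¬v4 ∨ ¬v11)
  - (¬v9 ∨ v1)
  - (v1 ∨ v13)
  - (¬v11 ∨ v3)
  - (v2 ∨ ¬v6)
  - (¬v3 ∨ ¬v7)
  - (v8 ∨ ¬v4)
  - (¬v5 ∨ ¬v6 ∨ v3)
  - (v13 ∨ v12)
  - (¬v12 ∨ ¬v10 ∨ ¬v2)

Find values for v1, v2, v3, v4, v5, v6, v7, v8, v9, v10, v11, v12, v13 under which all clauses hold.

v1 occurs only positively in the remaining clauses — set v1 = True.
Pure literal: v11 appears only negated; assign v11 = False.
Branch on v2: take v2 = True.
The remaining clauses are satisfied by v3 = True, v4 = False, v5 = False, v6 = True, v7 = False, v8 = False, v9 = True, v10 = True, v12 = False, v13 = True.

v1 = True, v2 = True, v3 = True, v4 = False, v5 = False, v6 = True, v7 = False, v8 = False, v9 = True, v10 = True, v11 = False, v12 = False, v13 = True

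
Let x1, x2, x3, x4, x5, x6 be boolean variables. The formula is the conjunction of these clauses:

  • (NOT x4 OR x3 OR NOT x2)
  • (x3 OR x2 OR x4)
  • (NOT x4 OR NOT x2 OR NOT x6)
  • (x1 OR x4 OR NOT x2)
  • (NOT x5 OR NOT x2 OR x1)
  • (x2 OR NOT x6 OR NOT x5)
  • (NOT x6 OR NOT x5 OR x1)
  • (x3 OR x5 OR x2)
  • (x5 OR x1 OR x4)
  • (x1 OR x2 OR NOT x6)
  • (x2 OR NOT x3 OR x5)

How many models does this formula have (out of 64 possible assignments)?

Split on x2, then x5.
  x2=1, x5=1: 5 of the 16 assignments to (x1,x3,x4,x6) work.
  x2=1, x5=0: 6 of the 16 assignments to (x1,x3,x4,x6) work.
  x2=0, x5=1: x1 free; 3 ways for (x3,x4,x6) × 2^1 = 6.
  x2=0, x5=0: a clause becomes empty — 0.
Total: 5 + 6 + 6 + 0 = 17.

17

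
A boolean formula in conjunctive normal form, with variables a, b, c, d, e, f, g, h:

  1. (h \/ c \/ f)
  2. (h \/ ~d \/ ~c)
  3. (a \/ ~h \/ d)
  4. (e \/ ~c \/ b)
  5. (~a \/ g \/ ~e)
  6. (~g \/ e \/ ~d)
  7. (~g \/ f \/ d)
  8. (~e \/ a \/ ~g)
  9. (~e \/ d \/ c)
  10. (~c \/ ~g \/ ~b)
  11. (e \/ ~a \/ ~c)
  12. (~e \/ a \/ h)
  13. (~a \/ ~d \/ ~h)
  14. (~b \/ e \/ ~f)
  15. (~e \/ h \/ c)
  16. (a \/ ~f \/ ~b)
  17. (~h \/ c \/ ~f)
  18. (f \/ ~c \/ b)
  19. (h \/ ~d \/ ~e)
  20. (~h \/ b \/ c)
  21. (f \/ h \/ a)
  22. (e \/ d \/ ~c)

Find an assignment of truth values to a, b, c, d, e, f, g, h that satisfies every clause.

Set a = True and propagate.
For the remaining variables, b = False, c = False, d = True, e = False, f = True, g = False, h = False works.
Every clause has at least one true literal under this assignment.

a=T, b=F, c=F, d=T, e=F, f=T, g=F, h=F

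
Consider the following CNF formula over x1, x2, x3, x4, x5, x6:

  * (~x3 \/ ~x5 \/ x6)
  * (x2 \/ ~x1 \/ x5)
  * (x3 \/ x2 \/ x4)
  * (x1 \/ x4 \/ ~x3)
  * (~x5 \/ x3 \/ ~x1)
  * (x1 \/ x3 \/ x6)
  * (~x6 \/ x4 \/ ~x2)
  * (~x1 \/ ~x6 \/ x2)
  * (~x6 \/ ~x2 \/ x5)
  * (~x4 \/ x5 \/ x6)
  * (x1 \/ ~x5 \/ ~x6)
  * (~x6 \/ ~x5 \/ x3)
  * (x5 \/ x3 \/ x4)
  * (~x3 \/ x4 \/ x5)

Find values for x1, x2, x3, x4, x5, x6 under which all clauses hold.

x1 = F, x2 = F, x3 = F, x4 = T, x5 = F, x6 = T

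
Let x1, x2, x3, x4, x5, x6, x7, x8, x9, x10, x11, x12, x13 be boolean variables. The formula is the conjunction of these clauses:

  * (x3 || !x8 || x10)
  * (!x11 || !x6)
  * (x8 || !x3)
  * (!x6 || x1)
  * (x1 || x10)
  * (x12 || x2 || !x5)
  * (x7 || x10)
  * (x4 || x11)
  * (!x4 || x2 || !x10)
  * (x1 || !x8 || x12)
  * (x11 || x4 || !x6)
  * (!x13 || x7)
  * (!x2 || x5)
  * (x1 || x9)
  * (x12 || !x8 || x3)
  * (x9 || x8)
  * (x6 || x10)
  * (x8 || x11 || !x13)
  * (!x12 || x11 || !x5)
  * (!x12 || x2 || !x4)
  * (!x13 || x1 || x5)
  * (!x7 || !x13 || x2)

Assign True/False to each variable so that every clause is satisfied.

x1=T, x2=T, x3=T, x4=T, x5=T, x6=F, x7=F, x8=T, x9=F, x10=T, x11=T, x12=F, x13=F

Pure literal: x1 appears only positively; assign x1 = True.
x13 occurs only negated in the remaining clauses — set x13 = False.
Set x2 = True and propagate.
  then x5 is forced to True.
Branch on x3: take x3 = True.
  then x8 is forced to True.
Set x4 = True and propagate.
For the remaining variables, x6 = False, x7 = False, x9 = False, x10 = True, x11 = True, x12 = False works.
Every clause has at least one true literal under this assignment.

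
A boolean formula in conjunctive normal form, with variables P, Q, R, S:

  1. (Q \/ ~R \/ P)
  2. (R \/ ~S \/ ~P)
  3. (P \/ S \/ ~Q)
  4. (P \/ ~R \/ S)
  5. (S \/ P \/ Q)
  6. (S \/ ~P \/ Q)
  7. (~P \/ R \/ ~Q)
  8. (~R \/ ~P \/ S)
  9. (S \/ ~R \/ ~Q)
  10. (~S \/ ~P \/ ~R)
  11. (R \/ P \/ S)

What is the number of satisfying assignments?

3

Satisfying assignments:
  P=F Q=F R=F S=T
  P=F Q=T R=F S=T
  P=F Q=T R=T S=T
That's 3 in total.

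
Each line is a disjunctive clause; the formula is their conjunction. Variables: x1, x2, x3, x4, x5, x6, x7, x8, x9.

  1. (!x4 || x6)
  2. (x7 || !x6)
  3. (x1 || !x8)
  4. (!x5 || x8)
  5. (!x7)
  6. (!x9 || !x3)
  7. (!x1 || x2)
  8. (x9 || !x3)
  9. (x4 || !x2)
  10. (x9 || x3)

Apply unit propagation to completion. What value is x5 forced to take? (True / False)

False

(!x7) is a unit clause: x7 = False.
In (!x6 || x7), x7 is now false; !x6 must hold, so x6 = False.
(x6 || !x4): since x6 = False, the clause reduces to (!x4). x4 = False.
(!x2 || x4) with x4 = False leaves only !x2, so x2 = False.
From (x2 || !x1) and x2 = False: x1 = False.
In (!x8 || x1), x1 is now false; !x8 must hold, so x8 = False.
(!x5 || x8) with x8 = False leaves only !x5, so x5 = False.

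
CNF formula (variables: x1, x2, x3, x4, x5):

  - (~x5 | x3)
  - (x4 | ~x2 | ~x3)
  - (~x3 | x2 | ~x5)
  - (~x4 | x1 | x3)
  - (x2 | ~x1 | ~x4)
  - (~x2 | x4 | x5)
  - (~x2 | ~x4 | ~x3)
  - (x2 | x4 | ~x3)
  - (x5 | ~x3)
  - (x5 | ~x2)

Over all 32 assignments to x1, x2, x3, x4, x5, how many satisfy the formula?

2

Satisfying assignments:
  x1=F x2=F x3=F x4=F x5=F
  x1=T x2=F x3=F x4=F x5=F
That's 2 in total.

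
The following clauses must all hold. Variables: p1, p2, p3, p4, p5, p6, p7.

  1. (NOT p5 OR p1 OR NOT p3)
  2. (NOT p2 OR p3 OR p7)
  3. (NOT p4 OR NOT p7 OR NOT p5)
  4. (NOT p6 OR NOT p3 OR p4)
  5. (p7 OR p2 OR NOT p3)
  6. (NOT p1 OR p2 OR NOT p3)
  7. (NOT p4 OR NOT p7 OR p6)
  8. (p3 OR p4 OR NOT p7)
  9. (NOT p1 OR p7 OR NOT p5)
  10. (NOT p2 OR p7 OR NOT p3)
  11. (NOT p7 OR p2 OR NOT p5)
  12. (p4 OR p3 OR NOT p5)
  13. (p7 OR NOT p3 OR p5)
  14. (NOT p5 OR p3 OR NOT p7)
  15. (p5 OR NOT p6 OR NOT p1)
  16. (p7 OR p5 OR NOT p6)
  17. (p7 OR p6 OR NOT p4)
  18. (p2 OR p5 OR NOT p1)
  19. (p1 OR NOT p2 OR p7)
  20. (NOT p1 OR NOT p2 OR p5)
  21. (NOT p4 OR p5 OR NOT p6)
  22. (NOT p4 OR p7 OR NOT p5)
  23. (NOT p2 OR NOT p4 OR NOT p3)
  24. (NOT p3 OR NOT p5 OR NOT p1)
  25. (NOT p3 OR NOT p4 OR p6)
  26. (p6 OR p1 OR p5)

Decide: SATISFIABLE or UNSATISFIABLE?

UNSATISFIABLE

p5 = True:
  p3 = True:
    propagation gives p1=True; an empty clause results — contradiction.
  p3 = False:
    propagation gives p4=True, p7=False; an empty clause results — contradiction.
p5 = False:
  p3 = True:
    p6 = True:
      propagation gives p4=True; contradiction.
    p6 = False:
      propagation gives p4=False, p1=True, p2=True; contradiction.
  p3 = False:
    p6 = True:
      propagation gives p1=False, p7=True, p4=True; contradiction.
    p6 = False:
      propagation gives p1=True, p2=True; contradiction.
Every branch closes, so no satisfying assignment exists.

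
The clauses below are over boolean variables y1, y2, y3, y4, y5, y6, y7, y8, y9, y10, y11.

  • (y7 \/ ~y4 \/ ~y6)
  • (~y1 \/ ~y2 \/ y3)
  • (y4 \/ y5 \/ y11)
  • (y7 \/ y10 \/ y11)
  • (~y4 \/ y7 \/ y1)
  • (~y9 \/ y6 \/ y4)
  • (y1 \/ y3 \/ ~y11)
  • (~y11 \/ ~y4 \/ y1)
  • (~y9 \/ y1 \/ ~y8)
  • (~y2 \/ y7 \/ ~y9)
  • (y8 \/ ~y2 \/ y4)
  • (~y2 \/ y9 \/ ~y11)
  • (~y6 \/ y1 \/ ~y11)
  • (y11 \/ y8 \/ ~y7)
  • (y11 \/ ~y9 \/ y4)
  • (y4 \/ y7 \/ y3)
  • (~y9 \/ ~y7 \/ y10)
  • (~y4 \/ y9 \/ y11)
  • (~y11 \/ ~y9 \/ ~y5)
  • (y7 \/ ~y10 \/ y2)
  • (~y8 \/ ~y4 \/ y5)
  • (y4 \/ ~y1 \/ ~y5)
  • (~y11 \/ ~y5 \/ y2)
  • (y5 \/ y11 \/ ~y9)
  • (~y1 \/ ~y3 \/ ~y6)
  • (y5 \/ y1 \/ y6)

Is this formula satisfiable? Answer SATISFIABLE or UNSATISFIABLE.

Try y1 = False.
Set y2 = False and propagate.
The remaining clauses are satisfied by y3 = True, y4 = False, y5 = True, y6 = False, y7 = True, y8 = True, y9 = False, y10 = True, y11 = False.
Every clause has at least one true literal under this assignment.
So y1=0, y2=0, y3=1, y4=0, y5=1, y6=0, y7=1, y8=1, y9=0, y10=1, y11=0 is a satisfying assignment.

SATISFIABLE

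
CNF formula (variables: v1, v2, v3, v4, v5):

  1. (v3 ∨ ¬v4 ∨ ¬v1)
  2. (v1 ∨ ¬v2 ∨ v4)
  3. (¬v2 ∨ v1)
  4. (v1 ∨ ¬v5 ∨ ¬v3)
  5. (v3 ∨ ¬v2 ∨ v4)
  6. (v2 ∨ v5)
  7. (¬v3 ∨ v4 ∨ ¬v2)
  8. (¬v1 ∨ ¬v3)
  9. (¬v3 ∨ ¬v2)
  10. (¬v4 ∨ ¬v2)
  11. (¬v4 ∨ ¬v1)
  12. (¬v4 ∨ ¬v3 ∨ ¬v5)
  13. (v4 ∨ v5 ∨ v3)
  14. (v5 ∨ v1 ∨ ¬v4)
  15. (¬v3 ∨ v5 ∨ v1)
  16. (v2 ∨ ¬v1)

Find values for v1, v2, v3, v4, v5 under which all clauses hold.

Set v1 = False and propagate.
  then v2 is forced to False.
  then v5 is forced to True.
  then v3 is forced to False.
v4 is now unconstrained; take v4 = True.
Check each clause:
  1. (v3 ∨ ¬v4 ∨ ¬v1) — ¬v1 is true.
  2. (¬v2 ∨ v4 ∨ v1) — v4 is true.
  3. (v1 ∨ ¬v2) — ¬v2 is true.
  4. (v1 ∨ ¬v5 ∨ ¬v3) — ¬v3 is true.
  5. (v4 ∨ ¬v2 ∨ v3) — v4 is true.
  6. (v5 ∨ v2) — v5 is true.
  7. (¬v3 ∨ ¬v2 ∨ v4) — v4 is true.
  8. (¬v3 ∨ ¬v1) — ¬v3 is true.
  9. (¬v3 ∨ ¬v2) — ¬v3 is true.
  10. (¬v2 ∨ ¬v4) — ¬v2 is true.
  11. (¬v1 ∨ ¬v4) — ¬v1 is true.
  12. (¬v3 ∨ ¬v5 ∨ ¬v4) — ¬v3 is true.
  13. (v4 ∨ v3 ∨ v5) — v4 is true.
  14. (v1 ∨ ¬v4 ∨ v5) — v5 is true.
  15. (v5 ∨ v1 ∨ ¬v3) — v5 is true.
  16. (¬v1 ∨ v2) — ¬v1 is true.

v1=False  v2=False  v3=False  v4=True  v5=True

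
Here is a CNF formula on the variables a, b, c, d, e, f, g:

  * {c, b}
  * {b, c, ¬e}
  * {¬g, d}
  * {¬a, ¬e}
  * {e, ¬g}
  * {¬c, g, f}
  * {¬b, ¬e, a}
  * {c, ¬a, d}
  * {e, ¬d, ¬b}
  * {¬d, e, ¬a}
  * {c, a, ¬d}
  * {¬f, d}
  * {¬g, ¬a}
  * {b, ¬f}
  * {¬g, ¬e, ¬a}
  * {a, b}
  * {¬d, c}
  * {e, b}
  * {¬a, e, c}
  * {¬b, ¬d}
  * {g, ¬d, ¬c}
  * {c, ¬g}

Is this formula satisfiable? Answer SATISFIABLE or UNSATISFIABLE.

SATISFIABLE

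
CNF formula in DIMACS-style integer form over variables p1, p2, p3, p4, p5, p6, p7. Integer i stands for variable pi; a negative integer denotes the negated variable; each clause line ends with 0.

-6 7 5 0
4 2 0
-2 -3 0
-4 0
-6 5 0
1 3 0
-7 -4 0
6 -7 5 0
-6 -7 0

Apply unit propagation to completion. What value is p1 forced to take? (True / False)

Unit clause (!p4) sets p4 = False.
In (p2 || p4), p4 is now false; p2 must hold, so p2 = True.
From (!p2 || !p3) and p2 = True: p3 = False.
(p1 || p3): since p3 = False, the clause reduces to (p1). p1 = True.

True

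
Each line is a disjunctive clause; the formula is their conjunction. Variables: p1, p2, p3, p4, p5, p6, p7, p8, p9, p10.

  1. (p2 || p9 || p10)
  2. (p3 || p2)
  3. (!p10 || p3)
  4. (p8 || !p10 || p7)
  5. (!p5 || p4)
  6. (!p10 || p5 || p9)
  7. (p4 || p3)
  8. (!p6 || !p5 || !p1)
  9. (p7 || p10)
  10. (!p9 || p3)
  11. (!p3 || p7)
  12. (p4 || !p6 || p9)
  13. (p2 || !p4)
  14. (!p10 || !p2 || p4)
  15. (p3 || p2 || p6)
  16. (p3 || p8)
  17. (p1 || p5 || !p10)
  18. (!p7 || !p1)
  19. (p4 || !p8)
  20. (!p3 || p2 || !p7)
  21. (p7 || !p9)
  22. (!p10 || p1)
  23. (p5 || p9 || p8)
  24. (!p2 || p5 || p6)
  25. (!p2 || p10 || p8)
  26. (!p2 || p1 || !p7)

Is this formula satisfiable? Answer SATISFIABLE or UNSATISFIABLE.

UNSATISFIABLE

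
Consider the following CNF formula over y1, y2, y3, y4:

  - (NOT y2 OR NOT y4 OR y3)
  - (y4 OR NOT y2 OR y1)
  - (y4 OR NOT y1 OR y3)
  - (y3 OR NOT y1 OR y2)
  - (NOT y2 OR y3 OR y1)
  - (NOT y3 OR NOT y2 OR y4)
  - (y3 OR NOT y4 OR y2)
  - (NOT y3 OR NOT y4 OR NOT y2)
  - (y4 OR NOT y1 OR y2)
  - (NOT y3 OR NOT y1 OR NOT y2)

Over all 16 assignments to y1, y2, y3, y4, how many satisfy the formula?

Satisfying assignments:
  y1=0 y2=0 y3=0 y4=0
  y1=0 y2=0 y3=1 y4=0
  y1=0 y2=0 y3=1 y4=1
  y1=1 y2=0 y3=1 y4=1
Count: 4.

4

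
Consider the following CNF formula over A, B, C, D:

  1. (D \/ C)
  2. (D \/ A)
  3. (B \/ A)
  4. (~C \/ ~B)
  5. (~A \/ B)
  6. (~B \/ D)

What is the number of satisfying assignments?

2

The models are:
  A=F B=T C=F D=T
  A=T B=T C=F D=T
Count: 2.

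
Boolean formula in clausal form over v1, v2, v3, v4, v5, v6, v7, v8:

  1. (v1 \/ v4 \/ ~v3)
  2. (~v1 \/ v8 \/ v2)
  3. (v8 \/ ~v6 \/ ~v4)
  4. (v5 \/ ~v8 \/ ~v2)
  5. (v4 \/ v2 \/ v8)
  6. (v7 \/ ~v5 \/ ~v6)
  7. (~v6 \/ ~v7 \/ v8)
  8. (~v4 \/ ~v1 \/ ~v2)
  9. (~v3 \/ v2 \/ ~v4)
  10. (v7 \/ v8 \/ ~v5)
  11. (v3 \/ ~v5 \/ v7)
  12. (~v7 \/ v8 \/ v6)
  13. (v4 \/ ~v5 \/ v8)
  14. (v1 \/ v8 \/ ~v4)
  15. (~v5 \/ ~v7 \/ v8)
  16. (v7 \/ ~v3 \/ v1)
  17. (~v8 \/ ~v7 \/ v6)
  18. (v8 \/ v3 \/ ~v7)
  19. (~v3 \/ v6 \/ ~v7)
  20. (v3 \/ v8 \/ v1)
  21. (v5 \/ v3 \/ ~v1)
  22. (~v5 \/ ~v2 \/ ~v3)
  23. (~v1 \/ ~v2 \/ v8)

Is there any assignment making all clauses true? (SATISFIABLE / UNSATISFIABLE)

Try v1 = False.
For the remaining variables, v2 = False, v3 = False, v4 = True, v5 = False, v6 = False, v7 = False, v8 = True works.
So v1=False  v2=False  v3=False  v4=True  v5=False  v6=False  v7=False  v8=True is a satisfying assignment.

SATISFIABLE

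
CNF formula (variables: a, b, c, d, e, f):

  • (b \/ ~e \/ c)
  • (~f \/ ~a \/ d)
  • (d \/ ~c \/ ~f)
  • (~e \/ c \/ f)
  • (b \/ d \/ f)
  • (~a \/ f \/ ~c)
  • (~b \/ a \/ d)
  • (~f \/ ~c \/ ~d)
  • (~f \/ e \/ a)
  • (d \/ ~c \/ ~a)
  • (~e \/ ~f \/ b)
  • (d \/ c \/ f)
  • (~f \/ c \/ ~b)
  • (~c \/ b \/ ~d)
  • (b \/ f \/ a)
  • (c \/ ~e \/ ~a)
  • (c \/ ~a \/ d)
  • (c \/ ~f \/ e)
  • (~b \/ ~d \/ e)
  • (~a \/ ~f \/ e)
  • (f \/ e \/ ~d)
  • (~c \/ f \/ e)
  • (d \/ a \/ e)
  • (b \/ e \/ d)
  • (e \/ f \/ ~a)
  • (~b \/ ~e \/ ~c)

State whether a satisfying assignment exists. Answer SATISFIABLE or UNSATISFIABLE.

f = True:
  c = True:
    propagation gives d=True; an empty clause results — contradiction.
  c = False:
    propagation gives b=False, e=False; an empty clause results — contradiction.
f = False:
  c = True:
    propagation gives a=False, b=True, d=True, e=True; an empty clause results — contradiction.
  c = False:
    propagation gives e=False, d=True; an empty clause results — contradiction.
Every branch closes, so no satisfying assignment exists.

UNSATISFIABLE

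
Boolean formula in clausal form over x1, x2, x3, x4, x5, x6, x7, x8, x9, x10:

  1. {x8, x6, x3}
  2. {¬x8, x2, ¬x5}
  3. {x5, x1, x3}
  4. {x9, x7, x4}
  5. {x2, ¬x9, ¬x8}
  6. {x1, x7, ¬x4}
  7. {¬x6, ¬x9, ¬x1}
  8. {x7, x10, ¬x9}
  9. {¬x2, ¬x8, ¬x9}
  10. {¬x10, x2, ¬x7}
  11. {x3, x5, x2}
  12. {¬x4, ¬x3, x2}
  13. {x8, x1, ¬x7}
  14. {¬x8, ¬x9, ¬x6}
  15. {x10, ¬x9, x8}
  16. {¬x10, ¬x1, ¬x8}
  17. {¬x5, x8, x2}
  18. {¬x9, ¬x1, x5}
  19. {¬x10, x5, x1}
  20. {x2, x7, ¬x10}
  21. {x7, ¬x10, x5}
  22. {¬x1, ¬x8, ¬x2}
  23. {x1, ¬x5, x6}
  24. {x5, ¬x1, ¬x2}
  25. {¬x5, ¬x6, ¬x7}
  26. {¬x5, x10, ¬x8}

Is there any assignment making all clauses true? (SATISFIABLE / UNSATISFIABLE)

SATISFIABLE

Try x1 = True.
Branch on x2: take x2 = True.
  then x8 is forced to False.
  then x5 is forced to True.
Branch on x3: take x3 = True.
For the remaining variables, x4 = False, x6 = False, x7 = True, x9 = False, x10 = False works.
So x1 = T, x2 = T, x3 = T, x4 = F, x5 = T, x6 = F, x7 = T, x8 = F, x9 = F, x10 = F is a satisfying assignment.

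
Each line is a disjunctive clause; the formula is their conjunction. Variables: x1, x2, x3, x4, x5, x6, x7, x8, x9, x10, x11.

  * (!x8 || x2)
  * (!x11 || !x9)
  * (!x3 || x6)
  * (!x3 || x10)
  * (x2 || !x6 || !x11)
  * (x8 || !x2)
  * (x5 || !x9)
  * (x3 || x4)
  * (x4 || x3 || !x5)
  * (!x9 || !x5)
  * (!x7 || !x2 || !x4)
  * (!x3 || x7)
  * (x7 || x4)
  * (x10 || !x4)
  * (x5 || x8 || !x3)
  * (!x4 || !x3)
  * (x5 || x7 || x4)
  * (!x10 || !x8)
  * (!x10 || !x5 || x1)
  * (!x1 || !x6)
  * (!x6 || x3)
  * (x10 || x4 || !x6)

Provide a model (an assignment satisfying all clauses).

x9 occurs only negated in the remaining clauses — set x9 = False.
Pure literal: x11 appears only negated; assign x11 = False.
Branch on x1: take x1 = False.
Try x2 = False.
  then x8 is forced to False.
Try x3 = False.
  then x4 is forced to True.
  then x10 is forced to True.
  then x5 is forced to False.
  then x6 is forced to False.
x7 is now unconstrained; take x7 = True.
Every clause has at least one true literal under this assignment.

x1=F, x2=F, x3=F, x4=T, x5=F, x6=F, x7=T, x8=F, x9=F, x10=T, x11=F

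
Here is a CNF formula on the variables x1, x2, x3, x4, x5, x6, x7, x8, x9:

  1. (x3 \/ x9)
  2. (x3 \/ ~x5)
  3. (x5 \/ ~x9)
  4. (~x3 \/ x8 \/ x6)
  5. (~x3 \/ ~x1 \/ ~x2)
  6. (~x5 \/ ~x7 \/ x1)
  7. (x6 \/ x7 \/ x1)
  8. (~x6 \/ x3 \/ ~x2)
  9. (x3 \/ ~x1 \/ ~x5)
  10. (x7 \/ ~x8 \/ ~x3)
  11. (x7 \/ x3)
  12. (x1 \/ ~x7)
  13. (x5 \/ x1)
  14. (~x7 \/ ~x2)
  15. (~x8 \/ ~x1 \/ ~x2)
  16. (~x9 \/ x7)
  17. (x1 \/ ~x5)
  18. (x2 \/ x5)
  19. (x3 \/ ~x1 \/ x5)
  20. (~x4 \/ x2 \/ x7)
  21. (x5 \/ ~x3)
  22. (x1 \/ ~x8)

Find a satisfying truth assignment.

x1=1, x2=0, x3=1, x4=0, x5=1, x6=1, x7=1, x8=0, x9=0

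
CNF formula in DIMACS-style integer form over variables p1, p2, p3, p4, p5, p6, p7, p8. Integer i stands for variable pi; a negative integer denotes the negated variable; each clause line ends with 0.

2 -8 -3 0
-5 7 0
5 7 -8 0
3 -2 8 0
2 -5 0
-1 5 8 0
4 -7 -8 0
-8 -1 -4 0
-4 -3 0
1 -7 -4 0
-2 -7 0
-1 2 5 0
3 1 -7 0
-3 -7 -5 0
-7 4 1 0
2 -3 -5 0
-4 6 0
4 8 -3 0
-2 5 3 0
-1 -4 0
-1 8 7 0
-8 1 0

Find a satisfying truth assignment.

p1=False, p2=False, p3=False, p4=False, p5=False, p6=False, p7=False, p8=False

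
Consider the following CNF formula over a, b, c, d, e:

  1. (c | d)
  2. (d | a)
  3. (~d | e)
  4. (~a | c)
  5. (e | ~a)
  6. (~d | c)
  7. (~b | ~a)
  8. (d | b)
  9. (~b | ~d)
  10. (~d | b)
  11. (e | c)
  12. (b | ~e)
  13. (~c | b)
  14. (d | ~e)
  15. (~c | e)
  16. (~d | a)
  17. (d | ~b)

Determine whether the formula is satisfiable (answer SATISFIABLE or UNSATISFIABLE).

d = True:
  propagation gives e=True, c=True, b=False; an empty clause results — contradiction.
d = False:
  propagation gives c=True, a=True, e=True; an empty clause results — contradiction.
Every branch closes, so no satisfying assignment exists.

UNSATISFIABLE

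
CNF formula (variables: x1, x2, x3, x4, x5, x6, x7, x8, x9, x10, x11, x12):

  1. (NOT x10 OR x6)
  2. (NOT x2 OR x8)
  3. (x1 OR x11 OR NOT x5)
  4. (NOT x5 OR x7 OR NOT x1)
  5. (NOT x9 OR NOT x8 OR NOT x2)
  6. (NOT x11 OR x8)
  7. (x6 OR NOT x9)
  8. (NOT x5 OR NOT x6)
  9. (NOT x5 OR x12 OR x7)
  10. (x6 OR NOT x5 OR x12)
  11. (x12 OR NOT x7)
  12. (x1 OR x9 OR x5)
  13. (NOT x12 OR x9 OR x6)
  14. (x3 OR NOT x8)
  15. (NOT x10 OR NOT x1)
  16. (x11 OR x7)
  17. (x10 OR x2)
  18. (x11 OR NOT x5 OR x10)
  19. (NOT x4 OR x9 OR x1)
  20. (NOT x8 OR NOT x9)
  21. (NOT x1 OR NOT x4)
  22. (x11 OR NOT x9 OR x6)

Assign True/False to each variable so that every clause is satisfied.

x1=T, x2=T, x3=T, x4=F, x5=F, x6=T, x7=F, x8=T, x9=F, x10=F, x11=T, x12=F

Check each clause:
  1. (x6 OR NOT x10) — x6 is true.
  2. (x8 OR NOT x2) — x8 is true.
  3. (x1 OR x11 OR NOT x5) — x11 is true.
  4. (x7 OR NOT x1 OR NOT x5) — NOT x5 is true.
  5. (NOT x8 OR NOT x2 OR NOT x9) — NOT x9 is true.
  6. (NOT x11 OR x8) — x8 is true.
  7. (NOT x9 OR x6) — x6 is true.
  8. (NOT x6 OR NOT x5) — NOT x5 is true.
  9. (x7 OR x12 OR NOT x5) — NOT x5 is true.
  10. (x6 OR x12 OR NOT x5) — NOT x5 is true.
  11. (x12 OR NOT x7) — NOT x7 is true.
  12. (x1 OR x5 OR x9) — x1 is true.
  13. (x9 OR NOT x12 OR x6) — NOT x12 is true.
  14. (NOT x8 OR x3) — x3 is true.
  15. (NOT x1 OR NOT x10) — NOT x10 is true.
  16. (x7 OR x11) — x11 is true.
  17. (x10 OR x2) — x2 is true.
  18. (NOT x5 OR x11 OR x10) — x11 is true.
  19. (NOT x4 OR x9 OR x1) — NOT x4 is true.
  20. (NOT x8 OR NOT x9) — NOT x9 is true.
  21. (NOT x1 OR NOT x4) — NOT x4 is true.
  22. (x6 OR x11 OR NOT x9) — x11 is true.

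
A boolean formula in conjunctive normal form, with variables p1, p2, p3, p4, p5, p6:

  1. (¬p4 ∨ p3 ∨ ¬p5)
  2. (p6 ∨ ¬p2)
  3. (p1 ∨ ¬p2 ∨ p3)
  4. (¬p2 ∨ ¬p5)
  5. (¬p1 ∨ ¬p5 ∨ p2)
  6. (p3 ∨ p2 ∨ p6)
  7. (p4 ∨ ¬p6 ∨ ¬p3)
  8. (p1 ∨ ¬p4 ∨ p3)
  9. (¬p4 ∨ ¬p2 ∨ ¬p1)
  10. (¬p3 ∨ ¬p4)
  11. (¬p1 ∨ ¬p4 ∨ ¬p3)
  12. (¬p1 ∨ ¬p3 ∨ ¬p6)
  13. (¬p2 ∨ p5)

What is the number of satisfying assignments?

7

Satisfying assignments:
  p1=F p2=F p3=F p4=F p5=F p6=T
  p1=F p2=F p3=F p4=F p5=T p6=T
  p1=F p2=F p3=T p4=F p5=F p6=F
  p1=F p2=F p3=T p4=F p5=T p6=F
  p1=T p2=F p3=F p4=F p5=F p6=T
  p1=T p2=F p3=F p4=T p5=F p6=T
  p1=T p2=F p3=T p4=F p5=F p6=F
That's 7 in total.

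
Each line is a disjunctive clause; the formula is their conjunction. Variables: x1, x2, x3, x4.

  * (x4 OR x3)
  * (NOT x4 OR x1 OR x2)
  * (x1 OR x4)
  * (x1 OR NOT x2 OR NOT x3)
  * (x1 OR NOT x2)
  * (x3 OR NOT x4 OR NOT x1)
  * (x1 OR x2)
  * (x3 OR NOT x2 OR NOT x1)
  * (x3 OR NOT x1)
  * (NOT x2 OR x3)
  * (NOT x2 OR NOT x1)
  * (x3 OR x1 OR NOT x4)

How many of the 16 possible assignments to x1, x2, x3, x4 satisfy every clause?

2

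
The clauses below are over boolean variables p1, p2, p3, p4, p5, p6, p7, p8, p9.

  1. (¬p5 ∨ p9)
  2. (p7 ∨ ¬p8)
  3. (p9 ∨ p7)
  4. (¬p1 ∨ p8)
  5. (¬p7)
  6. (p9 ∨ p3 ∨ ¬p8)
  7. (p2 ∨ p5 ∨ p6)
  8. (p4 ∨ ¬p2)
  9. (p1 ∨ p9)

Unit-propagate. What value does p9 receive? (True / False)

True

Unit clause (¬p7) sets p7 = False.
(¬p8 ∨ p7) with p7 = False leaves only ¬p8, so p8 = False.
From (p7 ∨ p9) and p7 = False: p9 = True.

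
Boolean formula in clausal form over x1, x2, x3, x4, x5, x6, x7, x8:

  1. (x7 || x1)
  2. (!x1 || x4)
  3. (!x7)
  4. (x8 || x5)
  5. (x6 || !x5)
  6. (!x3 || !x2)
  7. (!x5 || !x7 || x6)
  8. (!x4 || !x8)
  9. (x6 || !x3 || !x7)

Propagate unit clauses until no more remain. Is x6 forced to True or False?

Unit clause (!x7) sets x7 = False.
(x7 || x1) with x7 = False leaves only x1, so x1 = True.
(x4 || !x1): since x1 = True, the clause reduces to (x4). x4 = True.
(!x8 || !x4) with x4 = True leaves only !x8, so x8 = False.
(x8 || x5) with x8 = False leaves only x5, so x5 = True.
(x6 || !x5): since x5 = True, the clause reduces to (x6). x6 = True.

True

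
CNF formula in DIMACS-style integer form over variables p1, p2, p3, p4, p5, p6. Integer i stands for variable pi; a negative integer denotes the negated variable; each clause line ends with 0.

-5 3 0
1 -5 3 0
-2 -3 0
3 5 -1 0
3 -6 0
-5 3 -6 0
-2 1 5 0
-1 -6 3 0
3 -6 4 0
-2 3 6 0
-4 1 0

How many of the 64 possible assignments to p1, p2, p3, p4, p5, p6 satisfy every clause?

13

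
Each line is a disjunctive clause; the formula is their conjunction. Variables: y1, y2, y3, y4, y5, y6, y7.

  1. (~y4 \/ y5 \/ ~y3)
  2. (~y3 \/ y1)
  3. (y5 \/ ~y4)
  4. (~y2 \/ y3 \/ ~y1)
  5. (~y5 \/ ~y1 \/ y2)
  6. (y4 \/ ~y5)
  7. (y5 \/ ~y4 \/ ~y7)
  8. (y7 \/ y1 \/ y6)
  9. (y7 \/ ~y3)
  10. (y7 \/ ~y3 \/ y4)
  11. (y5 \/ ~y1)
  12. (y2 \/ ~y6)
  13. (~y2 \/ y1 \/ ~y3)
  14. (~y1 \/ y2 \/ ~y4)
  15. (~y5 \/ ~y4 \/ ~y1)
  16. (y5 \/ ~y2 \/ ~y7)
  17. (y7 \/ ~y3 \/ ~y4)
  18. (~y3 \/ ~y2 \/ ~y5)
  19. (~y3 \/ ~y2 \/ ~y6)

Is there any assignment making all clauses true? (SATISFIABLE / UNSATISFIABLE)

Set y1 = False and propagate.
  then y3 is forced to False.
Try y2 = False.
  then y6 is forced to False.
  then y7 is forced to True.
The remaining clauses are satisfied by y4 = False, y5 = False.
So y1=F, y2=F, y3=F, y4=F, y5=F, y6=F, y7=T is a satisfying assignment.

SATISFIABLE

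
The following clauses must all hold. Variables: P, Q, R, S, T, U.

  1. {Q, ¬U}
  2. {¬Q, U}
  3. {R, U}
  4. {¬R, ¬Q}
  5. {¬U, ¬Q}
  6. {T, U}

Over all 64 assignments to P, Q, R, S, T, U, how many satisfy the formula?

4

The models are:
  P=F Q=F R=T S=F T=T U=F
  P=F Q=F R=T S=T T=T U=F
  P=T Q=F R=T S=F T=T U=F
  P=T Q=F R=T S=T T=T U=F
Count: 4.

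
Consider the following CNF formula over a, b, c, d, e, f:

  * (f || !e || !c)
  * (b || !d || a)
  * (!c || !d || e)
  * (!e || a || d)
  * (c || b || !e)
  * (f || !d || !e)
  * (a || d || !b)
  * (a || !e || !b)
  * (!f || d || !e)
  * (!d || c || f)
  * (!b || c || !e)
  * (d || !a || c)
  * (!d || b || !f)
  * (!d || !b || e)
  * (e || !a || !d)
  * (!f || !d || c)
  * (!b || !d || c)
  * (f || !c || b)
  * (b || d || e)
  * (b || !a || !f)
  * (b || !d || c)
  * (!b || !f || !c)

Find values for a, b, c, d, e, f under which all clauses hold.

Set a = True and propagate.
Set b = True and propagate.
Branch on c: take c = True.
  then f is forced to False.
  then e is forced to False.
  then d is forced to False.

a=1, b=1, c=1, d=0, e=0, f=0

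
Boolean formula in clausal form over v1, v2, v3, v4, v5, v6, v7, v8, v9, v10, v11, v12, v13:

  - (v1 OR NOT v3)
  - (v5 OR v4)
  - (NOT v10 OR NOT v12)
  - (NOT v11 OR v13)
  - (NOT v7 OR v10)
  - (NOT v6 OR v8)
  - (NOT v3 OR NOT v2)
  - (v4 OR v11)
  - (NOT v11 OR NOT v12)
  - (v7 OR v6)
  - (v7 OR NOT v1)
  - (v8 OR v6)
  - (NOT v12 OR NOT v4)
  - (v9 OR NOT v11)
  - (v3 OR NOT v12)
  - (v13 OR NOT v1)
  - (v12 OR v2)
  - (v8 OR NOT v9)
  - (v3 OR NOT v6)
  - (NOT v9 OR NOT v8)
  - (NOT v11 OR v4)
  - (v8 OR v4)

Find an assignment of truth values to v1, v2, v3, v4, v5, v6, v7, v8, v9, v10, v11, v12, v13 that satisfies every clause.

v1=0, v2=1, v3=0, v4=1, v5=1, v6=0, v7=1, v8=1, v9=0, v10=1, v11=0, v12=0, v13=0

Check each clause:
  1. (NOT v3 OR v1) — NOT v3 is true.
  2. (v5 OR v4) — v4 is true.
  3. (NOT v12 OR NOT v10) — NOT v12 is true.
  4. (NOT v11 OR v13) — NOT v11 is true.
  5. (NOT v7 OR v10) — v10 is true.
  6. (NOT v6 OR v8) — v8 is true.
  7. (NOT v2 OR NOT v3) — NOT v3 is true.
  8. (v11 OR v4) — v4 is true.
  9. (NOT v11 OR NOT v12) — NOT v12 is true.
  10. (v7 OR v6) — v7 is true.
  11. (v7 OR NOT v1) — NOT v1 is true.
  12. (v6 OR v8) — v8 is true.
  13. (NOT v12 OR NOT v4) — NOT v12 is true.
  14. (NOT v11 OR v9) — NOT v11 is true.
  15. (NOT v12 OR v3) — NOT v12 is true.
  16. (NOT v1 OR v13) — NOT v1 is true.
  17. (v12 OR v2) — v2 is true.
  18. (NOT v9 OR v8) — v8 is true.
  19. (v3 OR NOT v6) — NOT v6 is true.
  20. (NOT v8 OR NOT v9) — NOT v9 is true.
  21. (NOT v11 OR v4) — v4 is true.
  22. (v4 OR v8) — v8 is true.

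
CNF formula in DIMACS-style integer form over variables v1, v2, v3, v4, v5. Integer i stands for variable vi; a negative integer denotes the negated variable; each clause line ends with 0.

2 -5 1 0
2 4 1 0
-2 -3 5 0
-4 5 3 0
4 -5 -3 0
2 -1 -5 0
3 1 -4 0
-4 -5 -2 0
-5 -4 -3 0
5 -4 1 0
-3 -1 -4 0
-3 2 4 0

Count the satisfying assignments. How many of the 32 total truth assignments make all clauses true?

5

The models are:
  v1=F v2=T v3=F v4=F v5=F
  v1=F v2=T v3=F v4=F v5=T
  v1=T v2=F v3=F v4=F v5=F
  v1=T v2=T v3=F v4=F v5=F
  v1=T v2=T v3=F v4=F v5=T
That's 5 in total.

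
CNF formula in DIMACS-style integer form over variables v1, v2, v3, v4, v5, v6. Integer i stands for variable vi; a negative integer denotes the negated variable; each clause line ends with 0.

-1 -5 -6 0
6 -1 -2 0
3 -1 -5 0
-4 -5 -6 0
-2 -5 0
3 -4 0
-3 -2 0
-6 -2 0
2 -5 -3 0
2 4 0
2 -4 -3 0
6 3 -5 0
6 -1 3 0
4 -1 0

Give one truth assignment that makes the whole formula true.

v1 occurs only negated in the remaining clauses — set v1 = False.
Pure literal: v5 appears only negated; assign v5 = False.
Try v2 = True.
  then v3 is forced to False.
  then v4 is forced to False.
  then v6 is forced to False.

v1=F, v2=T, v3=F, v4=F, v5=F, v6=F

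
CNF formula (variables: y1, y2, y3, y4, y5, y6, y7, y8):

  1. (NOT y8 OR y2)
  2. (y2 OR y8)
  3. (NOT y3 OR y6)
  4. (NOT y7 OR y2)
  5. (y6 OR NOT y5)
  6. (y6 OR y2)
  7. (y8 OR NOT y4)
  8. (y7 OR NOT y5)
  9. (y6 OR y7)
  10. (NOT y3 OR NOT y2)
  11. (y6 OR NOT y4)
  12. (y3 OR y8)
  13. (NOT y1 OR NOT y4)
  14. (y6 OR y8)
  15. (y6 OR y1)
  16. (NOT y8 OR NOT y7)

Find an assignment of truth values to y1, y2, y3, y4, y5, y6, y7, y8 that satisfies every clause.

y4 occurs only negated in the remaining clauses — set y4 = False.
Pure literal: y5 appears only negated; assign y5 = False.
Branch on y1: take y1 = True.
Branch on y2: take y2 = True.
  then y3 is forced to False.
  then y8 is forced to True.
  then y7 is forced to False.
  then y6 is forced to True.

y1=True  y2=True  y3=False  y4=False  y5=False  y6=True  y7=False  y8=True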